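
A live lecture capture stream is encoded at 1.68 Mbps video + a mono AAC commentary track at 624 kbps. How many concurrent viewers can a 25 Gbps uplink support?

10850

Audio: 624 kbps = 0.624 Mbps.
Per-viewer media rate: 2.304 Mbps.
25 Gbps = 25,000 Mbps; 25,000 / 2.304 = 10850.69 → 10850 viewers.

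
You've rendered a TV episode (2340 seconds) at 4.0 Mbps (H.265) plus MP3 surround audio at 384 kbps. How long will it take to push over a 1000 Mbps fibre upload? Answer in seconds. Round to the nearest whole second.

10 seconds

Audio: 384 kbps = 0.384 Mbps.
Total bitrate: 4.384 Mbps.
File: 4.384 Mbps × 2340 s = 10258.6 Mb.
At 1000 Mbps: 10258.6 / 1000 = 10.3 s ≈ 10.3 seconds.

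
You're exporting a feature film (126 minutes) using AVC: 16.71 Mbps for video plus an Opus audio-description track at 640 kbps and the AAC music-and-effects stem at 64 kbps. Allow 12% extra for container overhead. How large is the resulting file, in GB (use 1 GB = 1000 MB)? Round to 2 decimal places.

18.43 GB

126 min = 7560 s
Audio total: 640 + 64 = 704 kbps = 0.704 Mbps.
Total bitrate: 16.71 + 0.704 = 17.414 Mbps.
Stream data: 17.414 Mbps × 7560 s = 131649.8 Mb.
With 12% container overhead: ×1.12.
147,448 Mb ÷ 8 = 18,431 MB → 18.43 GB.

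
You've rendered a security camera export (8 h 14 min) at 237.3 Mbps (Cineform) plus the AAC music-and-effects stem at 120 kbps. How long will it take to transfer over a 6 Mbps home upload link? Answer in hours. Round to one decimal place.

8 h 14 min = 494 min = 29640 s
Audio: 120 kbps = 0.120 Mbps.
Total bitrate: 237.420 Mbps.
File: 237.420 Mbps × 29640 s = 7037128.8 Mb.
At 6 Mbps: 7037128.8 / 6 = 1172854.8 s ≈ 326 hours.

325.8 hours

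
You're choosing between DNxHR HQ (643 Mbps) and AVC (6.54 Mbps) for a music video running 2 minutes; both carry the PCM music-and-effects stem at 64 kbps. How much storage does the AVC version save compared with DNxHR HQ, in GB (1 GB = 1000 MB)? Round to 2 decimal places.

2 min = 120 s
Audio: 64 kbps = 0.064 Mbps.
DNxHR HQ: 643.064 Mbps × 120 s = 77167.7 Mb = 9.646 GB.
AVC: 6.604 Mbps × 120 s = 792.5 Mb = 0.099 GB.
Saving: 9.646 − 0.099 = 9.547 GB.

9.55 GB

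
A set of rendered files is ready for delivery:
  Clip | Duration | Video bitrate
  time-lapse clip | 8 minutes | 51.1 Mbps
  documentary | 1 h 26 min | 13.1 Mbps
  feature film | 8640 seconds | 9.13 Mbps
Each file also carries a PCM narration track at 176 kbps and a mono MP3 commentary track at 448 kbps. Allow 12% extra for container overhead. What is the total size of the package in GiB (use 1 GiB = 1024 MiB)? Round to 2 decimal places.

23.46 GiB

Audio total: 176 + 448 = 624 kbps = 0.624 Mbps.
time-lapse clip: 51.724 Mbps × 480 s × 1.12 = 27806.8 Mb
documentary: 13.724 Mbps × 5160 s × 1.12 = 79313.7 Mb
feature film: 9.754 Mbps × 8640 s × 1.12 = 94387.5 Mb
Total: 201508.1 Mb = 25188.5 MB.
= 23.46 GiB.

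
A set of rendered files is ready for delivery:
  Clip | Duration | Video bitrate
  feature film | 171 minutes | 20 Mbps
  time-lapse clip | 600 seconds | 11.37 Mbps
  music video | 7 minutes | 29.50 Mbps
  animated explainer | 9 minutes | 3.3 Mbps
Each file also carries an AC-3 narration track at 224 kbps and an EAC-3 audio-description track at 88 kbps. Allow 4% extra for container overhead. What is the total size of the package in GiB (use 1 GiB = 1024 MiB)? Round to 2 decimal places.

27.83 GiB

Audio total: 224 + 88 = 312 kbps = 0.312 Mbps.
feature film: 20.312 Mbps × 10260 s × 1.04 = 216737.2 Mb
time-lapse clip: 11.682 Mbps × 600 s × 1.04 = 7289.6 Mb
music video: 29.812 Mbps × 420 s × 1.04 = 13021.9 Mb
animated explainer: 3.612 Mbps × 540 s × 1.04 = 2028.5 Mb
Total: 239077.1 Mb = 29884.6 MB.
= 27.83 GiB.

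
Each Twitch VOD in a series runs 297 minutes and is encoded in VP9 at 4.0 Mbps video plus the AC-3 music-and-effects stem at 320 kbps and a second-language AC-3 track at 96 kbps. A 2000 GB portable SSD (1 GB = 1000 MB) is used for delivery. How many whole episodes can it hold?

297 min = 17820 s
Audio total: 320 + 96 = 416 kbps = 0.416 Mbps.
Total bitrate: 4.416 Mbps.
Per item: 4.416 Mbps × 17820 s = 78,693 Mb = 9,837 MB.
Capacity: 2000 GB = 16,000,000 Mb; 203.32 items → 203 complete.

203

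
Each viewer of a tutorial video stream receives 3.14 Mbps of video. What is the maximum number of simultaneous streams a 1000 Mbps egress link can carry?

318

1000 Mbps = 1,000 Mbps; 1,000 / 3.140 = 318.47 → 318 viewers.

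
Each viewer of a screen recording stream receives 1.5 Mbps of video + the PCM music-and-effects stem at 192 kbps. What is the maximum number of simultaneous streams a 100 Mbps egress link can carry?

Audio: 192 kbps = 0.192 Mbps.
Per-viewer media rate: 1.692 Mbps.
100 Mbps = 100.0 Mbps; 100.0 / 1.692 = 59.10 → 59 viewers.

59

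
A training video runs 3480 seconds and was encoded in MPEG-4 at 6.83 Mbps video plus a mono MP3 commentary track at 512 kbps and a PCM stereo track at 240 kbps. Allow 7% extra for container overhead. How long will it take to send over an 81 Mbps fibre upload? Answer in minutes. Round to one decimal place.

5.8 minutes

Audio total: 512 + 240 = 752 kbps = 0.752 Mbps.
Total bitrate: 7.582 Mbps.
File: 7.582 Mbps × 3480 s = 26385.4 Mb.
With 7% container overhead: ×1.07. → 28232.3 Mb.
At 81 Mbps: 28232.3 / 81 = 348.5 s ≈ 5.81 minutes.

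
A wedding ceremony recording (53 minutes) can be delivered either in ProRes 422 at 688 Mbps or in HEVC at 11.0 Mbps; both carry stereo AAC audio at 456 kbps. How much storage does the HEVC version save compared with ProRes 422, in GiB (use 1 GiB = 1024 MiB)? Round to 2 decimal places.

250.63 GiB

53 min = 3180 s
Audio: 456 kbps = 0.456 Mbps.
ProRes 422: 688.456 Mbps × 3180 s = 2189290.1 Mb = 254.867 GiB.
HEVC: 11.456 Mbps × 3180 s = 36430.1 Mb = 4.241 GiB.
Saving: 254.867 − 4.241 = 250.626 GiB.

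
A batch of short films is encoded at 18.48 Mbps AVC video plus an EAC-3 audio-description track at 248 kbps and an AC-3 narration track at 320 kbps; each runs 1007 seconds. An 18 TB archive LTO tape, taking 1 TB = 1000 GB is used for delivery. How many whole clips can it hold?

7507

Audio total: 248 + 320 = 568 kbps = 0.568 Mbps.
Total bitrate: 19.048 Mbps.
Per item: 19.048 Mbps × 1007 s = 19,181 Mb = 2,398 MB.
Capacity: 18 TB = 144,000,000 Mb; 7507.30 items → 7507 complete.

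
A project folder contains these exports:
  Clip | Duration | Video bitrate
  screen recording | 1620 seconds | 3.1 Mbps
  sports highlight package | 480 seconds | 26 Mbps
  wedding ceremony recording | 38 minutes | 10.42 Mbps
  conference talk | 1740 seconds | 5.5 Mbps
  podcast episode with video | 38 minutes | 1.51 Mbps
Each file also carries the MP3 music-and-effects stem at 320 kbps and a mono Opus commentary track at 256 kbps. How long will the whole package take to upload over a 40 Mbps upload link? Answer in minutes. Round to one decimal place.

24.6 minutes

Audio total: 320 + 256 = 576 kbps = 0.576 Mbps.
screen recording: 3.676 Mbps × 1620 s = 5955.1 Mb
sports highlight package: 26.576 Mbps × 480 s = 12756.5 Mb
wedding ceremony recording: 10.996 Mbps × 2280 s = 25070.9 Mb
conference talk: 6.076 Mbps × 1740 s = 10572.2 Mb
podcast episode with video: 2.086 Mbps × 2280 s = 4756.1 Mb
Total: 59110.8 Mb = 7388.9 MB.
At 40 Mbps: 59110.8 / 40 = 1478 s ≈ 24.6 minutes.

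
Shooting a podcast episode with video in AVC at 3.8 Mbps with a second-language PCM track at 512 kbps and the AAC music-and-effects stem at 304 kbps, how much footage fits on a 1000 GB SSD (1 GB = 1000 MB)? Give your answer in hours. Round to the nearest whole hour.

481 hours

Audio total: 512 + 304 = 816 kbps = 0.816 Mbps.
Total bitrate: 3.8 + 0.816 = 4.616 Mbps.
Capacity: 1000 GB = 8,000,000 Mb.
Recording time: 8,000,000 / 4.616 = 1,733,102 s ≈ 481 hours.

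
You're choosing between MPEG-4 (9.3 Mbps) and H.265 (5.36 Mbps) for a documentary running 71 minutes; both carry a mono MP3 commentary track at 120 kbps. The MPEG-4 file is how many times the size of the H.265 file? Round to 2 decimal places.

71 min = 4260 s
Audio: 120 kbps = 0.120 Mbps.
MPEG-4: 9.420 Mbps × 4260 s = 40129.2 Mb = 5.016 GB.
H.265: 5.480 Mbps × 4260 s = 23344.8 Mb = 2.918 GB.
Ratio: 5.016 / 2.918 = 1.719.

1.72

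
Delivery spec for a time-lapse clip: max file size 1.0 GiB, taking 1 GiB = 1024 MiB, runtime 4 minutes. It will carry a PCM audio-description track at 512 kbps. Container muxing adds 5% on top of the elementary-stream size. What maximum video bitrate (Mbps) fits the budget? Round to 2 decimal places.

33.58 Mbps

Budget: 1.0 GiB = 8589.9 Mb.
Stream payload after overhead: 8589.9 / 1.05 = 8180.9 Mb.
4 min = 240 s
Total bitrate budget: 8180.9 Mb / 240 s = 34.087 Mbps.
Audio: 512 kbps = 0.512 Mbps.
Video: 34.087 − 0.512 = 33.575 Mbps.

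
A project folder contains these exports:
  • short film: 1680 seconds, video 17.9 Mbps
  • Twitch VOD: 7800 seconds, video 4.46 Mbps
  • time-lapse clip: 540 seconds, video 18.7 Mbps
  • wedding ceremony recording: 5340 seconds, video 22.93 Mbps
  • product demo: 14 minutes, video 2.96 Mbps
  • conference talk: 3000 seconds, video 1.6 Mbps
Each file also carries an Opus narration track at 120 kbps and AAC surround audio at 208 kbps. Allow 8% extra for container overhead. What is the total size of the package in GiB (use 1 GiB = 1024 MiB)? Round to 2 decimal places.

26.53 GiB

Audio total: 120 + 208 = 328 kbps = 0.328 Mbps.
short film: 18.228 Mbps × 1680 s × 1.08 = 33072.9 Mb
Twitch VOD: 4.788 Mbps × 7800 s × 1.08 = 40334.1 Mb
time-lapse clip: 19.028 Mbps × 540 s × 1.08 = 11097.1 Mb
wedding ceremony recording: 23.258 Mbps × 5340 s × 1.08 = 134133.5 Mb
product demo: 3.288 Mbps × 840 s × 1.08 = 2982.9 Mb
conference talk: 1.928 Mbps × 3000 s × 1.08 = 6246.7 Mb
Total: 227867.3 Mb = 28483.4 MB.
= 26.53 GiB.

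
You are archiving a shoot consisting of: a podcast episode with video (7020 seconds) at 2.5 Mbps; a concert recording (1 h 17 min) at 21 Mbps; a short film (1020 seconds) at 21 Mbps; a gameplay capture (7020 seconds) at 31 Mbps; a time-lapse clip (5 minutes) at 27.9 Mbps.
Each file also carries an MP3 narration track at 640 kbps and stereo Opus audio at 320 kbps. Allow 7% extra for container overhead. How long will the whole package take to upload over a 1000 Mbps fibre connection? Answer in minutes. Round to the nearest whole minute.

7 minutes

Audio total: 640 + 320 = 960 kbps = 0.960 Mbps.
podcast episode with video: 3.460 Mbps × 7020 s × 1.07 = 25989.4 Mb
concert recording: 21.960 Mbps × 4620 s × 1.07 = 108557.1 Mb
short film: 21.960 Mbps × 1020 s × 1.07 = 23967.1 Mb
gameplay capture: 31.960 Mbps × 7020 s × 1.07 = 240064.3 Mb
time-lapse clip: 28.860 Mbps × 300 s × 1.07 = 9264.1 Mb
Total: 407842.1 Mb = 50980.3 MB.
At 1000 Mbps: 407842.1 / 1000 = 408 s ≈ 6.8 minutes.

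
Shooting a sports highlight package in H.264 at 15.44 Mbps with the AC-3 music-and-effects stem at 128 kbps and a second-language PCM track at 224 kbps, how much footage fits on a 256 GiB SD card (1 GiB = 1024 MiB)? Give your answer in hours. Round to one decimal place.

38.7 hours

Audio total: 128 + 224 = 352 kbps = 0.352 Mbps.
Total bitrate: 15.44 + 0.352 = 15.792 Mbps.
Capacity: 256 GiB = 2,199,023 Mb.
Recording time: 2,199,023 / 15.792 = 139,249 s ≈ 38.7 hours.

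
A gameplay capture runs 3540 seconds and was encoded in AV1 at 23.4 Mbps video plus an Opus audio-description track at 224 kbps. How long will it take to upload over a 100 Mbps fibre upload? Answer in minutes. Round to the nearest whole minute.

Audio: 224 kbps = 0.224 Mbps.
Total bitrate: 23.624 Mbps.
File: 23.624 Mbps × 3540 s = 83629.0 Mb.
At 100 Mbps: 83629.0 / 100 = 836.3 s ≈ 13.9 minutes.

14 minutes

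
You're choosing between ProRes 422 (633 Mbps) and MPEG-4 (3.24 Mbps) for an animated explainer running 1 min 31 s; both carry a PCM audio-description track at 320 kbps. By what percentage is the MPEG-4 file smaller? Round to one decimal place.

99.4%

1 min 31 s = 91 s
Audio: 320 kbps = 0.320 Mbps.
ProRes 422: 633.320 Mbps × 91 s = 57632.1 Mb = 7.204 GB.
MPEG-4: 3.560 Mbps × 91 s = 324.0 Mb = 0.040 GB.
Reduction: (1 − 0.040/7.204) × 100 = 99.44%.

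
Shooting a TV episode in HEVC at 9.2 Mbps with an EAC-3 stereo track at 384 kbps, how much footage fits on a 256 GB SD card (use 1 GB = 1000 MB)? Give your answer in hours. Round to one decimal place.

59.4 hours

Audio: 384 kbps = 0.384 Mbps.
Total bitrate: 9.2 + 0.384 = 9.584 Mbps.
Capacity: 256 GB = 2,048,000 Mb.
Recording time: 2,048,000 / 9.584 = 213,689 s ≈ 59.4 hours.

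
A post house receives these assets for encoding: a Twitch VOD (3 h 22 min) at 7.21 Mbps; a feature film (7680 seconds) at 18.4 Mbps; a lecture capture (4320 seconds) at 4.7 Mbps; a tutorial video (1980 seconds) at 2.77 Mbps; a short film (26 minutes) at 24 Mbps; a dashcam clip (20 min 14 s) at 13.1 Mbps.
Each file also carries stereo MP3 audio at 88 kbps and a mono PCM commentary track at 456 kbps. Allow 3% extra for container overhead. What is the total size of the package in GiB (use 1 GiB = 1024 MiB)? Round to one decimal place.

Audio total: 88 + 456 = 544 kbps = 0.544 Mbps.
Twitch VOD: 7.754 Mbps × 12120 s × 1.03 = 96797.8 Mb
feature film: 18.944 Mbps × 7680 s × 1.03 = 149854.6 Mb
lecture capture: 5.244 Mbps × 4320 s × 1.03 = 23333.7 Mb
tutorial video: 3.314 Mbps × 1980 s × 1.03 = 6758.6 Mb
short film: 24.544 Mbps × 1560 s × 1.03 = 39437.3 Mb
dashcam clip: 13.644 Mbps × 1214 s × 1.03 = 17060.7 Mb
Total: 333242.8 Mb = 41655.3 MB.
= 38.79 GiB.

38.8 GiB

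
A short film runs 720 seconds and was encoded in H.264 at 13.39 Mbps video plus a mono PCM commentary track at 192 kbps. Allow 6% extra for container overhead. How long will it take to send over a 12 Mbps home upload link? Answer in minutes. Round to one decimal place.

Audio: 192 kbps = 0.192 Mbps.
Total bitrate: 13.582 Mbps.
File: 13.582 Mbps × 720 s = 9779.0 Mb.
With 6% container overhead: ×1.06. → 10365.8 Mb.
At 12 Mbps: 10365.8 / 12 = 863.8 s ≈ 14.4 minutes.

14.4 minutes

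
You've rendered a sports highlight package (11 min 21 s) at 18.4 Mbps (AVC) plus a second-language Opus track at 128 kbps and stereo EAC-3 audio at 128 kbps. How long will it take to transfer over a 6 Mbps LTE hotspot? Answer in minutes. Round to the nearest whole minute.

11 min 21 s = 681 s
Audio total: 128 + 128 = 256 kbps = 0.256 Mbps.
Total bitrate: 18.656 Mbps.
File: 18.656 Mbps × 681 s = 12704.7 Mb.
At 6 Mbps: 12704.7 / 6 = 2117.5 s ≈ 35.3 minutes.

35 minutes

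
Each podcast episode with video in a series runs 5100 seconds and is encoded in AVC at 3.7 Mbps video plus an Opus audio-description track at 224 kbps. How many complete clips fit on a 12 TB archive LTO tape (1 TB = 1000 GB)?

4797

Audio: 224 kbps = 0.224 Mbps.
Total bitrate: 3.924 Mbps.
Per item: 3.924 Mbps × 5100 s = 20,012 Mb = 2,502 MB.
Capacity: 12 TB = 96,000,000 Mb; 4797.03 items → 4797 complete.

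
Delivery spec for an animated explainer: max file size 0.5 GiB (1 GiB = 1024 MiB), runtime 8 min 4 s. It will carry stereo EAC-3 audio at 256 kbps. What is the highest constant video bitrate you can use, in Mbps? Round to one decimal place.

8.6 Mbps

Budget: 0.5 GiB = 4295.0 Mb.
8 min 4 s = 484 s
Total bitrate budget: 4295.0 Mb / 484 s = 8.874 Mbps.
Audio: 256 kbps = 0.256 Mbps.
Video: 8.874 − 0.256 = 8.618 Mbps.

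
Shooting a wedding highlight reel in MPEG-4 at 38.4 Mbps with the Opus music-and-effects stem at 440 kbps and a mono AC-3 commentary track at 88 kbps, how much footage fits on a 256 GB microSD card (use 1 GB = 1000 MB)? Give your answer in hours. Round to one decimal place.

14.6 hours

Audio total: 440 + 88 = 528 kbps = 0.528 Mbps.
Total bitrate: 38.4 + 0.528 = 38.928 Mbps.
Capacity: 256 GB = 2,048,000 Mb.
Recording time: 2,048,000 / 38.928 = 52,610 s ≈ 14.6 hours.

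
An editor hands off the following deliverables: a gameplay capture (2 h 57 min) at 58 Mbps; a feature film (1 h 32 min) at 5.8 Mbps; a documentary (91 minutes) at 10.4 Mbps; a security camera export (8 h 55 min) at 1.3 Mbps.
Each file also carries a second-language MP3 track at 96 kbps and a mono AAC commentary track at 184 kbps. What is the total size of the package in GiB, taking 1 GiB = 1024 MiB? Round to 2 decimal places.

88.65 GiB

Audio total: 96 + 184 = 280 kbps = 0.280 Mbps.
gameplay capture: 58.280 Mbps × 10620 s = 618933.6 Mb
feature film: 6.080 Mbps × 5520 s = 33561.6 Mb
documentary: 10.680 Mbps × 5460 s = 58312.8 Mb
security camera export: 1.580 Mbps × 32100 s = 50718.0 Mb
Total: 761526.0 Mb = 95190.8 MB.
= 88.65 GiB.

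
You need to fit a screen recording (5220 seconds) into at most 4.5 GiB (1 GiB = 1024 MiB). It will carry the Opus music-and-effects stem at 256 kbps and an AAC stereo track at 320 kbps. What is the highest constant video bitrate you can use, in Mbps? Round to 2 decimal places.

6.83 Mbps

Budget: 4.5 GiB = 38654.7 Mb.
Total bitrate budget: 38654.7 Mb / 5220 s = 7.405 Mbps.
Audio total: 256 + 320 = 576 kbps = 0.576 Mbps.
Video: 7.405 − 0.576 = 6.829 Mbps.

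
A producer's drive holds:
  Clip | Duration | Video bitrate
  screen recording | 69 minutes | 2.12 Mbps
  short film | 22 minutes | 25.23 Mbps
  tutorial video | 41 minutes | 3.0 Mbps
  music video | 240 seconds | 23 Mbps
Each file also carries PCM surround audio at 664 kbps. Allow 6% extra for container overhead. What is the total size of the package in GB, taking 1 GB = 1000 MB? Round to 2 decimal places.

Audio: 664 kbps = 0.664 Mbps.
screen recording: 2.784 Mbps × 4140 s × 1.06 = 12217.3 Mb
short film: 25.894 Mbps × 1320 s × 1.06 = 36230.9 Mb
tutorial video: 3.664 Mbps × 2460 s × 1.06 = 9554.2 Mb
music video: 23.664 Mbps × 240 s × 1.06 = 6020.1 Mb
Total: 64022.6 Mb = 8002.8 MB.
= 8.003 GB.

8.00 GB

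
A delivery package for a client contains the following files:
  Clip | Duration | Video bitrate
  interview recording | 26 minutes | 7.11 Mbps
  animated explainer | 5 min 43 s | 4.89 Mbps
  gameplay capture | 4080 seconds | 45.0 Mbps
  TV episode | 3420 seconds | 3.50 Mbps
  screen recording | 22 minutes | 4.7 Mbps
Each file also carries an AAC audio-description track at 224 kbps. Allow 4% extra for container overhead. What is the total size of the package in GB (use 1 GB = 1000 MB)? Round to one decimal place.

Audio: 224 kbps = 0.224 Mbps.
interview recording: 7.334 Mbps × 1560 s × 1.04 = 11898.7 Mb
animated explainer: 5.114 Mbps × 343 s × 1.04 = 1824.3 Mb
gameplay capture: 45.224 Mbps × 4080 s × 1.04 = 191894.5 Mb
TV episode: 3.724 Mbps × 3420 s × 1.04 = 13245.5 Mb
screen recording: 4.924 Mbps × 1320 s × 1.04 = 6759.7 Mb
Total: 225622.6 Mb = 28202.8 MB.
= 28.20 GB.

28.2 GB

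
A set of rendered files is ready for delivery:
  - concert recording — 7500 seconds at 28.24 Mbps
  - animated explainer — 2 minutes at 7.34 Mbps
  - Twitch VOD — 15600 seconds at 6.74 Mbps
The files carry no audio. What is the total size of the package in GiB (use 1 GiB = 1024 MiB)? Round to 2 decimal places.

concert recording: 28.240 Mbps × 7500 s = 211800.0 Mb
animated explainer: 7.340 Mbps × 120 s = 880.8 Mb
Twitch VOD: 6.740 Mbps × 15600 s = 105144.0 Mb
Total: 317824.8 Mb = 39728.1 MB.
= 37.00 GiB.

37.00 GiB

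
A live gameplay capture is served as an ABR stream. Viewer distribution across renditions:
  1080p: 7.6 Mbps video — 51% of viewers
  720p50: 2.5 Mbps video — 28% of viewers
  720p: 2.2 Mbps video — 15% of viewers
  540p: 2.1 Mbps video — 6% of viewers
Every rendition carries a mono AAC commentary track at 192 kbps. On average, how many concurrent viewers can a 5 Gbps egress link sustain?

Audio: 192 kbps = 0.192 Mbps.
Average per-viewer bitrate: 0.51×7.792 + 0.28×2.692 + 0.15×2.392 + 0.06×2.292 = 5.224 Mbps.
5 Gbps = 5,000 Mbps; 5,000 / 5.224 = 957.12 → 957.

957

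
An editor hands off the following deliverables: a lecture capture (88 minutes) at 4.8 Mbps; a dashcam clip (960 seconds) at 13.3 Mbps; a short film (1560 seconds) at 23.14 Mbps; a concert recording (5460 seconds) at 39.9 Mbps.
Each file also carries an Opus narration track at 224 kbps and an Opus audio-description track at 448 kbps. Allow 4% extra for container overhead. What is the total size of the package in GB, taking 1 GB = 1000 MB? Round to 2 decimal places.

Audio total: 224 + 448 = 672 kbps = 0.672 Mbps.
lecture capture: 5.472 Mbps × 5280 s × 1.04 = 30047.8 Mb
dashcam clip: 13.972 Mbps × 960 s × 1.04 = 13949.6 Mb
short film: 23.812 Mbps × 1560 s × 1.04 = 38632.6 Mb
concert recording: 40.572 Mbps × 5460 s × 1.04 = 230384.0 Mb
Total: 313014.1 Mb = 39126.8 MB.
= 39.13 GB.

39.13 GB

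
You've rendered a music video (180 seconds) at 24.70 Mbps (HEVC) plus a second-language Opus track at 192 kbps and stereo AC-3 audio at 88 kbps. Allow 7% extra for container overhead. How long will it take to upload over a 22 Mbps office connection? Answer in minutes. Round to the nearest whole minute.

Audio total: 192 + 88 = 280 kbps = 0.280 Mbps.
Total bitrate: 24.980 Mbps.
File: 24.980 Mbps × 180 s = 4496.4 Mb.
With 7% container overhead: ×1.07. → 4811.1 Mb.
At 22 Mbps: 4811.1 / 22 = 218.7 s ≈ 3.64 minutes.

4 minutes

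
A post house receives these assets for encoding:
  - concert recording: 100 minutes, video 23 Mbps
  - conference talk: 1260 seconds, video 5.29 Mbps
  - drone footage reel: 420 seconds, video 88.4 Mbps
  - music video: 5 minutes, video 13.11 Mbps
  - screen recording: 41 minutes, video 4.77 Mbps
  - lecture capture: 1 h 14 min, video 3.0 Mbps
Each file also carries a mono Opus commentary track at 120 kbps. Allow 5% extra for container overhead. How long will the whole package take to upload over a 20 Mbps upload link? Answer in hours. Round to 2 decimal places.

3.10 hours

Audio: 120 kbps = 0.120 Mbps.
concert recording: 23.120 Mbps × 6000 s × 1.05 = 145656.0 Mb
conference talk: 5.410 Mbps × 1260 s × 1.05 = 7157.4 Mb
drone footage reel: 88.520 Mbps × 420 s × 1.05 = 39037.3 Mb
music video: 13.230 Mbps × 300 s × 1.05 = 4167.4 Mb
screen recording: 4.890 Mbps × 2460 s × 1.05 = 12630.9 Mb
lecture capture: 3.120 Mbps × 4440 s × 1.05 = 14545.4 Mb
Total: 223194.5 Mb = 27899.3 MB.
At 20 Mbps: 223194.5 / 20 = 11160 s ≈ 3.1 hours.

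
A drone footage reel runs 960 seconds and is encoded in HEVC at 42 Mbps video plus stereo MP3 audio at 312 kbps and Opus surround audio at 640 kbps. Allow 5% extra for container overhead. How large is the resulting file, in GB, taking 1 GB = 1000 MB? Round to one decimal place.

5.4 GB

Audio total: 312 + 640 = 952 kbps = 0.952 Mbps.
Total bitrate: 42 + 0.952 = 42.952 Mbps.
Stream data: 42.952 Mbps × 960 s = 41233.9 Mb.
With 5% container overhead: ×1.05.
43,296 Mb ÷ 8 = 5,412 MB → 5.412 GB.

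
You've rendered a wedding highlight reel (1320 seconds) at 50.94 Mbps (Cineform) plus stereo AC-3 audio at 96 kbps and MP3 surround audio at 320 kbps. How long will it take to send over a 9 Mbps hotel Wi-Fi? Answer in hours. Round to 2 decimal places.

2.09 hours

Audio total: 96 + 320 = 416 kbps = 0.416 Mbps.
Total bitrate: 51.356 Mbps.
File: 51.356 Mbps × 1320 s = 67789.9 Mb.
At 9 Mbps: 67789.9 / 9 = 7532.2 s ≈ 2.09 hours.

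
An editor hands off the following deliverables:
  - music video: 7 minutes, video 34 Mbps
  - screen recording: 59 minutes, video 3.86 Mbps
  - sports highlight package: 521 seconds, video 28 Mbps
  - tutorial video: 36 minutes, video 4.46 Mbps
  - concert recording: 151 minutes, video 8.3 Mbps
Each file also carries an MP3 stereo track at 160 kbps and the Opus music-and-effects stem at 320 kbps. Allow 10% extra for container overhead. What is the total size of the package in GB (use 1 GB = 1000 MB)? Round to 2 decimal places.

Audio total: 160 + 320 = 480 kbps = 0.480 Mbps.
music video: 34.480 Mbps × 420 s × 1.10 = 15929.8 Mb
screen recording: 4.340 Mbps × 3540 s × 1.10 = 16900.0 Mb
sports highlight package: 28.480 Mbps × 521 s × 1.10 = 16321.9 Mb
tutorial video: 4.940 Mbps × 2160 s × 1.10 = 11737.4 Mb
concert recording: 8.780 Mbps × 9060 s × 1.10 = 87501.5 Mb
Total: 148390.5 Mb = 18548.8 MB.
= 18.55 GB.

18.55 GB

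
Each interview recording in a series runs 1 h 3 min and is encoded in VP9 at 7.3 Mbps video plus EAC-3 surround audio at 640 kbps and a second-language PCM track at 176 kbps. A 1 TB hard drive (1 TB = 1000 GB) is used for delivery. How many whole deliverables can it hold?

1 h 3 min = 63 min = 3780 s
Audio total: 640 + 176 = 816 kbps = 0.816 Mbps.
Total bitrate: 8.116 Mbps.
Per item: 8.116 Mbps × 3780 s = 30,678 Mb = 3,835 MB.
Capacity: 1 TB = 8,000,000 Mb; 260.77 items → 260 complete.

260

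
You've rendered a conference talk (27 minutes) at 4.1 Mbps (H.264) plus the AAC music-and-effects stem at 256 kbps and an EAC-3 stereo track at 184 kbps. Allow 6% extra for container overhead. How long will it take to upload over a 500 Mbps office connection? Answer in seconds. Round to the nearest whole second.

27 min = 1620 s
Audio total: 256 + 184 = 440 kbps = 0.440 Mbps.
Total bitrate: 4.540 Mbps.
File: 4.540 Mbps × 1620 s = 7354.8 Mb.
With 6% container overhead: ×1.06. → 7796.1 Mb.
At 500 Mbps: 7796.1 / 500 = 15.6 s ≈ 15.6 seconds.

16 seconds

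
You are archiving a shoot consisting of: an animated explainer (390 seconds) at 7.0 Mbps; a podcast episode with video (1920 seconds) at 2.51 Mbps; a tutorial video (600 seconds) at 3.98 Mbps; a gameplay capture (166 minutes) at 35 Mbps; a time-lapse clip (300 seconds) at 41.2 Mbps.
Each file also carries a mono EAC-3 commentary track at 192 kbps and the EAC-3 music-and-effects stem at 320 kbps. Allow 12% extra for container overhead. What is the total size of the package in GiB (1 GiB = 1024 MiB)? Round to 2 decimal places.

Audio total: 192 + 320 = 512 kbps = 0.512 Mbps.
animated explainer: 7.512 Mbps × 390 s × 1.12 = 3281.2 Mb
podcast episode with video: 3.022 Mbps × 1920 s × 1.12 = 6498.5 Mb
tutorial video: 4.492 Mbps × 600 s × 1.12 = 3018.6 Mb
gameplay capture: 35.512 Mbps × 9960 s × 1.12 = 396143.5 Mb
time-lapse clip: 41.712 Mbps × 300 s × 1.12 = 14015.2 Mb
Total: 422957.1 Mb = 52869.6 MB.
= 49.24 GiB.

49.24 GiB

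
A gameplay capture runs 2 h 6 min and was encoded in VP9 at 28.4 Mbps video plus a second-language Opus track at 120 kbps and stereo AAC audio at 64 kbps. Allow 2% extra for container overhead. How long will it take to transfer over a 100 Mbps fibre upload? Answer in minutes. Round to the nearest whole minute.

37 minutes

2 h 6 min = 126 min = 7560 s
Audio total: 120 + 64 = 184 kbps = 0.184 Mbps.
Total bitrate: 28.584 Mbps.
File: 28.584 Mbps × 7560 s = 216095.0 Mb.
With 2% container overhead: ×1.02. → 220416.9 Mb.
At 100 Mbps: 220416.9 / 100 = 2204.2 s ≈ 36.7 minutes.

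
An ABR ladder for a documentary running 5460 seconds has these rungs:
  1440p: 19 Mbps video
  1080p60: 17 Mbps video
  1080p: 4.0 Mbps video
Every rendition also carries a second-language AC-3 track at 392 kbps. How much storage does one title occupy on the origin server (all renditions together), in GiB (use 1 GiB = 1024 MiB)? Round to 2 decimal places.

Audio: 392 kbps = 0.392 Mbps.
Sum of rendition bitrates: (19+0.392) + (17+0.392) + (4.0+0.392) = 41.176 Mbps.
× 5460 s = 224,821 Mb = 28,103 MB = 26.17 GiB.

26.17 GiB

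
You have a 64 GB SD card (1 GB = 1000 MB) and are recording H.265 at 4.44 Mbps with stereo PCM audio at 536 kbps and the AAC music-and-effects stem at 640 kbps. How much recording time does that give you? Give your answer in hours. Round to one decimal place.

Audio total: 536 + 640 = 1176 kbps = 1.176 Mbps.
Total bitrate: 4.44 + 1.176 = 5.616 Mbps.
Capacity: 64 GB = 512,000 Mb.
Recording time: 512,000 / 5.616 = 91,168 s ≈ 25.3 hours.

25.3 hours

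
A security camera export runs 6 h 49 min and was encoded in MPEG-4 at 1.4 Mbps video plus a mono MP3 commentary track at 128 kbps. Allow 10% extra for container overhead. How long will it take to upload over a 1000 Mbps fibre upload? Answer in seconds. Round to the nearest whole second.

6 h 49 min = 409 min = 24540 s
Audio: 128 kbps = 0.128 Mbps.
Total bitrate: 1.528 Mbps.
File: 1.528 Mbps × 24540 s = 37497.1 Mb.
With 10% container overhead: ×1.10. → 41246.8 Mb.
At 1000 Mbps: 41246.8 / 1000 = 41.2 s ≈ 41.2 seconds.

41 seconds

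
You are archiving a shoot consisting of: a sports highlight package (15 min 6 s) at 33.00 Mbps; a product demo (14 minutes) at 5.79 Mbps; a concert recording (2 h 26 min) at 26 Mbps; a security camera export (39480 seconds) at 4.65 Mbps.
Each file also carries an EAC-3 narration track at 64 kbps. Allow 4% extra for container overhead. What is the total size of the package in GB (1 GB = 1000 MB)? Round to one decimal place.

58.4 GB

Audio: 64 kbps = 0.064 Mbps.
sports highlight package: 33.064 Mbps × 906 s × 1.04 = 31154.2 Mb
product demo: 5.854 Mbps × 840 s × 1.04 = 5114.1 Mb
concert recording: 26.064 Mbps × 8760 s × 1.04 = 237453.5 Mb
security camera export: 4.714 Mbps × 39480 s × 1.04 = 193553.1 Mb
Total: 467274.8 Mb = 58409.4 MB.
= 58.41 GB.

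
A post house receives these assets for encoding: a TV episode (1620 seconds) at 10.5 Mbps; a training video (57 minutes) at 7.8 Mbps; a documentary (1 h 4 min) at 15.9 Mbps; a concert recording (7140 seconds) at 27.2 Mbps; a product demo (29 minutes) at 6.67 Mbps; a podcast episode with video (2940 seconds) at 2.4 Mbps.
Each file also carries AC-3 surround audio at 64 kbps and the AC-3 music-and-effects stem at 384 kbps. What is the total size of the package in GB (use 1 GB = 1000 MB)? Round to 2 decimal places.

Audio total: 64 + 384 = 448 kbps = 0.448 Mbps.
TV episode: 10.948 Mbps × 1620 s = 17735.8 Mb
training video: 8.248 Mbps × 3420 s = 28208.2 Mb
documentary: 16.348 Mbps × 3840 s = 62776.3 Mb
concert recording: 27.648 Mbps × 7140 s = 197406.7 Mb
product demo: 7.118 Mbps × 1740 s = 12385.3 Mb
podcast episode with video: 2.848 Mbps × 2940 s = 8373.1 Mb
Total: 326885.4 Mb = 40860.7 MB.
= 40.86 GB.

40.86 GB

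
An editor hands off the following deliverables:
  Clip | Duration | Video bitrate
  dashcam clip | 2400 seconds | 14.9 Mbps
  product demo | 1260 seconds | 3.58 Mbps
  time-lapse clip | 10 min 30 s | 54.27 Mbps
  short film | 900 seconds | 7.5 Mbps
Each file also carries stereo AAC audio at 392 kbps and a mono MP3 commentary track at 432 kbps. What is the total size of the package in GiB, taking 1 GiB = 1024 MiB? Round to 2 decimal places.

Audio total: 392 + 432 = 824 kbps = 0.824 Mbps.
dashcam clip: 15.724 Mbps × 2400 s = 37737.6 Mb
product demo: 4.404 Mbps × 1260 s = 5549.0 Mb
time-lapse clip: 55.094 Mbps × 630 s = 34709.2 Mb
short film: 8.324 Mbps × 900 s = 7491.6 Mb
Total: 85487.5 Mb = 10685.9 MB.
= 9.952 GiB.

9.95 GiB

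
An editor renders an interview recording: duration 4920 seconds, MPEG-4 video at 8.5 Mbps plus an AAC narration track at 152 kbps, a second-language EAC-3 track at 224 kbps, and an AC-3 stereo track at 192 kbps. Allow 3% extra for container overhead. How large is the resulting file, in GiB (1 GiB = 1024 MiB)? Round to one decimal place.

Audio total: 152 + 224 + 192 = 568 kbps = 0.568 Mbps.
Total bitrate: 8.5 + 0.568 = 9.068 Mbps.
Stream data: 9.068 Mbps × 4920 s = 44614.6 Mb.
With 3% container overhead: ×1.03.
45,953 Mb = 5,744,124,600 bytes ÷ 1,073,741,824 = 5.350 GiB.

5.3 GiB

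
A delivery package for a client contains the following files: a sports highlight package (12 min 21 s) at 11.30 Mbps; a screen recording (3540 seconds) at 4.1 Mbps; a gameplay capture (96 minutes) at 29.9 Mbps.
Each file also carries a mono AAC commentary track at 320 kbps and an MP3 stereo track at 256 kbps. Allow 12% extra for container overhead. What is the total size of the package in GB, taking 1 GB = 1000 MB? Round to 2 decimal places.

Audio total: 320 + 256 = 576 kbps = 0.576 Mbps.
sports highlight package: 11.876 Mbps × 741 s × 1.12 = 9856.1 Mb
screen recording: 4.676 Mbps × 3540 s × 1.12 = 18539.4 Mb
gameplay capture: 30.476 Mbps × 5760 s × 1.12 = 196606.8 Mb
Total: 225002.3 Mb = 28125.3 MB.
= 28.13 GB.

28.13 GB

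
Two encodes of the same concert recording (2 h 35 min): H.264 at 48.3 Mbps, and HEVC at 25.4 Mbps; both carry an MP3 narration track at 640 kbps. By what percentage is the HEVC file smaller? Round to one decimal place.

46.8%

2 h 35 min = 155 min = 9300 s
Audio: 640 kbps = 0.640 Mbps.
H.264: 48.940 Mbps × 9300 s = 455142.0 Mb = 56.893 GB.
HEVC: 26.040 Mbps × 9300 s = 242172.0 Mb = 30.271 GB.
Reduction: (1 − 30.271/56.893) × 100 = 46.79%.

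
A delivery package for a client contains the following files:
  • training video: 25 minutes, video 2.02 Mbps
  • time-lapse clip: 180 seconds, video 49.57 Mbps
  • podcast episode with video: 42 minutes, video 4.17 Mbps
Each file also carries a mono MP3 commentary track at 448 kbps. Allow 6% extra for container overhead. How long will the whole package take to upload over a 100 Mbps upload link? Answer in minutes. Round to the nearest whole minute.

4 minutes

Audio: 448 kbps = 0.448 Mbps.
training video: 2.468 Mbps × 1500 s × 1.06 = 3924.1 Mb
time-lapse clip: 50.018 Mbps × 180 s × 1.06 = 9543.4 Mb
podcast episode with video: 4.618 Mbps × 2520 s × 1.06 = 12335.6 Mb
Total: 25803.2 Mb = 3225.4 MB.
At 100 Mbps: 25803.2 / 100 = 258 s ≈ 4.3 minutes.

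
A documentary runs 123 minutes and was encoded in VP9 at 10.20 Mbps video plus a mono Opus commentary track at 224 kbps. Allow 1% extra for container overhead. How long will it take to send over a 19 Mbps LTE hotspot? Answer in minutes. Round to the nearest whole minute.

123 min = 7380 s
Audio: 224 kbps = 0.224 Mbps.
Total bitrate: 10.424 Mbps.
File: 10.424 Mbps × 7380 s = 76929.1 Mb.
With 1% container overhead: ×1.01. → 77698.4 Mb.
At 19 Mbps: 77698.4 / 19 = 4089.4 s ≈ 68.2 minutes.

68 minutes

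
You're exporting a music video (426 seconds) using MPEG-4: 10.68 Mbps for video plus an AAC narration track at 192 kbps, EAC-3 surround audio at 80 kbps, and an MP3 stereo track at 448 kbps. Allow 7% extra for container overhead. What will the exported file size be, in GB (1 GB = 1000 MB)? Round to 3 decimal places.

0.650 GB

Audio total: 192 + 80 + 448 = 720 kbps = 0.720 Mbps.
Total bitrate: 10.68 + 0.720 = 11.400 Mbps.
Stream data: 11.400 Mbps × 426 s = 4856.4 Mb.
With 7% container overhead: ×1.07.
5,196 Mb ÷ 8 = 649.5 MB → 0.6495 GB.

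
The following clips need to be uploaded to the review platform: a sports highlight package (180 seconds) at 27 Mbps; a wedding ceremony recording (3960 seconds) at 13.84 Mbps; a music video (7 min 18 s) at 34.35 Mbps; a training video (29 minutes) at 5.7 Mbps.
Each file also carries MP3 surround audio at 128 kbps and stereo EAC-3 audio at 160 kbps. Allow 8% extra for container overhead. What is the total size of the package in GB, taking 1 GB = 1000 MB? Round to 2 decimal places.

Audio total: 128 + 160 = 288 kbps = 0.288 Mbps.
sports highlight package: 27.288 Mbps × 180 s × 1.08 = 5304.8 Mb
wedding ceremony recording: 14.128 Mbps × 3960 s × 1.08 = 60422.6 Mb
music video: 34.638 Mbps × 438 s × 1.08 = 16385.2 Mb
training video: 5.988 Mbps × 1740 s × 1.08 = 11252.6 Mb
Total: 93365.2 Mb = 11670.7 MB.
= 11.67 GB.

11.67 GB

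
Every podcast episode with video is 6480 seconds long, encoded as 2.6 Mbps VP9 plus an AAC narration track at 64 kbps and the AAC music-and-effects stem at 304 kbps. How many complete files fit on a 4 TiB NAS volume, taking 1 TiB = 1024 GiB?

Audio total: 64 + 304 = 368 kbps = 0.368 Mbps.
Total bitrate: 2.968 Mbps.
Per item: 2.968 Mbps × 6480 s = 19,233 Mb = 2,404 MB.
Capacity: 4 TiB = 35,184,372 Mb; 1829.41 items → 1829 complete.

1829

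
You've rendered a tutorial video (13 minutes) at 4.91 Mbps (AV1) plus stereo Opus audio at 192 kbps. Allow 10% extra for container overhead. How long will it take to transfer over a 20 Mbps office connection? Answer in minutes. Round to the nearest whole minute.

13 min = 780 s
Audio: 192 kbps = 0.192 Mbps.
Total bitrate: 5.102 Mbps.
File: 5.102 Mbps × 780 s = 3979.6 Mb.
With 10% container overhead: ×1.10. → 4377.5 Mb.
At 20 Mbps: 4377.5 / 20 = 218.9 s ≈ 3.65 minutes.

4 minutes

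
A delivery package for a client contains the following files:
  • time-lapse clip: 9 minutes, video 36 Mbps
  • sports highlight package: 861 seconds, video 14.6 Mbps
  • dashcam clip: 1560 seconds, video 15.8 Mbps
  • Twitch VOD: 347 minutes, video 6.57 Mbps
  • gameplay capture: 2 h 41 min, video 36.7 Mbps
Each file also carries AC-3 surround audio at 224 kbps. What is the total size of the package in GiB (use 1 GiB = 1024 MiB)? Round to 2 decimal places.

Audio: 224 kbps = 0.224 Mbps.
time-lapse clip: 36.224 Mbps × 540 s = 19561.0 Mb
sports highlight package: 14.824 Mbps × 861 s = 12763.5 Mb
dashcam clip: 16.024 Mbps × 1560 s = 24997.4 Mb
Twitch VOD: 6.794 Mbps × 20820 s = 141451.1 Mb
gameplay capture: 36.924 Mbps × 9660 s = 356685.8 Mb
Total: 555458.8 Mb = 69432.3 MB.
= 64.66 GiB.

64.66 GiB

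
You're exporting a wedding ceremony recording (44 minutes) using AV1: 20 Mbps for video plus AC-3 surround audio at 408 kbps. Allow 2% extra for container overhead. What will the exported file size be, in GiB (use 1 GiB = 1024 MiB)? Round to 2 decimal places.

44 min = 2640 s
Audio: 408 kbps = 0.408 Mbps.
Total bitrate: 20 + 0.408 = 20.408 Mbps.
Stream data: 20.408 Mbps × 2640 s = 53877.1 Mb.
With 2% container overhead: ×1.02.
54,955 Mb = 6,869,332,800 bytes ÷ 1,073,741,824 = 6.398 GiB.

6.40 GiB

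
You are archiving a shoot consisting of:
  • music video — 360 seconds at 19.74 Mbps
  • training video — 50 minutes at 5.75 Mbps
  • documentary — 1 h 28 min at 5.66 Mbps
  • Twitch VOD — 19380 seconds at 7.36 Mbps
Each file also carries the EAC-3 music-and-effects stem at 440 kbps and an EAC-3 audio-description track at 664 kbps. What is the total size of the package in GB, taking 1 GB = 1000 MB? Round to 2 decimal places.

28.48 GB

Audio total: 440 + 664 = 1104 kbps = 1.104 Mbps.
music video: 20.844 Mbps × 360 s = 7503.8 Mb
training video: 6.854 Mbps × 3000 s = 20562.0 Mb
documentary: 6.764 Mbps × 5280 s = 35713.9 Mb
Twitch VOD: 8.464 Mbps × 19380 s = 164032.3 Mb
Total: 227812.1 Mb = 28476.5 MB.
= 28.48 GB.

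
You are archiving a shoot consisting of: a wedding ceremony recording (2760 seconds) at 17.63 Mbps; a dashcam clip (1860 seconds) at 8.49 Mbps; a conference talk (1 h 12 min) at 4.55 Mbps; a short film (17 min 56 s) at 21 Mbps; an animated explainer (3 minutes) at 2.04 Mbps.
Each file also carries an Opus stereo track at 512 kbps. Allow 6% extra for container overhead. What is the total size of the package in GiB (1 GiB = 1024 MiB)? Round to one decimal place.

Audio: 512 kbps = 0.512 Mbps.
wedding ceremony recording: 18.142 Mbps × 2760 s × 1.06 = 53076.2 Mb
dashcam clip: 9.002 Mbps × 1860 s × 1.06 = 17748.3 Mb
conference talk: 5.062 Mbps × 4320 s × 1.06 = 23179.9 Mb
short film: 21.512 Mbps × 1076 s × 1.06 = 24535.7 Mb
animated explainer: 2.552 Mbps × 180 s × 1.06 = 486.9 Mb
Total: 119027.1 Mb = 14878.4 MB.
= 13.86 GiB.

13.9 GiB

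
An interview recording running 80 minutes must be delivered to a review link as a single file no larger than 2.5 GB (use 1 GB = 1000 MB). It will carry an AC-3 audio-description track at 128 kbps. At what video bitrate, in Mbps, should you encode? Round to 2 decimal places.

4.04 Mbps

Budget: 2.5 GB = 20000.0 Mb.
80 min = 4800 s
Total bitrate budget: 20000.0 Mb / 4800 s = 4.167 Mbps.
Audio: 128 kbps = 0.128 Mbps.
Video: 4.167 − 0.128 = 4.039 Mbps.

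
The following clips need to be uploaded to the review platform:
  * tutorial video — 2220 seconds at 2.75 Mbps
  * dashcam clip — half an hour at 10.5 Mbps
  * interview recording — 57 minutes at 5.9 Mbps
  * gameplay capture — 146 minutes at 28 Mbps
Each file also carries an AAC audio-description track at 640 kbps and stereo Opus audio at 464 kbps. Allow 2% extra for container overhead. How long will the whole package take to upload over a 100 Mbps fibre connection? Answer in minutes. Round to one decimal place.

Audio total: 640 + 464 = 1104 kbps = 1.104 Mbps.
tutorial video: 3.854 Mbps × 2220 s × 1.02 = 8727.0 Mb
dashcam clip: 11.604 Mbps × 1800 s × 1.02 = 21304.9 Mb
interview recording: 7.004 Mbps × 3420 s × 1.02 = 24432.8 Mb
gameplay capture: 29.104 Mbps × 8760 s × 1.02 = 260050.1 Mb
Total: 314514.8 Mb = 39314.3 MB.
At 100 Mbps: 314514.8 / 100 = 3145 s ≈ 52.4 minutes.

52.4 minutes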